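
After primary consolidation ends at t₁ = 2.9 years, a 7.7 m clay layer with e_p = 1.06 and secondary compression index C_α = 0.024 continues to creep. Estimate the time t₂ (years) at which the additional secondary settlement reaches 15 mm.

S_s = C_α·H/(1+e_p)·log₁₀(t₂/t₁) ⇒ log₁₀(t₂/t₁) = S_s·(1+e_p)/(C_α·H).
log₁₀(t₂/t₁) = 0.015 × (1+1.06) / (0.024×7.7) = 0.1672
t₂ = t₁ × 10^0.1672 = 2.9 × 1.47 = 4.262 years

t₂ ≈ 4.26 years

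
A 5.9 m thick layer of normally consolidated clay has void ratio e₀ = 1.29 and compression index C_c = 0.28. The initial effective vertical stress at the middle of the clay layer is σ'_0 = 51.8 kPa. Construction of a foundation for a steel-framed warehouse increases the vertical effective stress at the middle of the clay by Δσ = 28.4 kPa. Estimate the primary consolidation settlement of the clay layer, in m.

Final effective stress: σ'_f = σ'_0 + Δσ = 51.8 + 28.4 = 80.2 kPa.
Normally consolidated clay, so the full stress increment lies on the virgin compression line:
S_c = C_c·H/(1+e₀)·log₁₀(σ'_f/σ'_0) = 0.28×5.9/(1+1.29)×log₁₀(80.2/51.8)
    = 0.7214 × 0.18984 = 0.137 m

S_c ≈ 0.137 m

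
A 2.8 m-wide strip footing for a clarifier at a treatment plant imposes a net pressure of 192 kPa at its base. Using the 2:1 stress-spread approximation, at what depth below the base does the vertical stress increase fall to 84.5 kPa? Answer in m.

z ≈ 3.56 m

2:1 spreading — at depth z the loaded area has grown by z in each plan dimension:
qB/(B+z) = Δσ_z ⇒ z = qB/Δσ_z − B = 192×2.8/84.5 − 2.8 = 3.562 m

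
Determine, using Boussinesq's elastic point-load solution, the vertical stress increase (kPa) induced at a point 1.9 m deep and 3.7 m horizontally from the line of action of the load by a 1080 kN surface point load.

Δσ_z ≈ 2.84 kPa

Boussinesq vertical stress below a point load on an elastic half-space:
Δσ_z = 3P/(2πz²) · [1 + (r/z)²]^(−5/2)
r/z = 3.7/1.9 = 1.9474; [1+(r/z)²]^(−5/2) = 0.019891.
Δσ_z = 3×1080/(2π×1.9²) × 0.019891 = 142.84 × 0.019891 = 2.841 kPa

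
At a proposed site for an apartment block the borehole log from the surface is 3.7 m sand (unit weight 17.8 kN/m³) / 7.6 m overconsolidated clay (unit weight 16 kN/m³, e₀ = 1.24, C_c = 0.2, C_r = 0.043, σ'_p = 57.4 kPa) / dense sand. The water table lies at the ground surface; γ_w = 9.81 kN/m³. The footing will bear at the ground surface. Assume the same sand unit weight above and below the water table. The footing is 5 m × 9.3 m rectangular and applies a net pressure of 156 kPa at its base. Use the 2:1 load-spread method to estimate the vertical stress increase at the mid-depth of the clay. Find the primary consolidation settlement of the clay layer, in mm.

Mid-depth of clay below the ground surface: z = 3.7 + 7.6/2 = 7.5 m.
Total vertical stress at mid-clay: σ_v = 17.8×3.7 + 16×3.8 = 126.66 kPa.
Pore pressure: u = 9.81×(7.5 − 0) = 73.575 kPa.
Initial effective stress: σ'_0 = σ_v − u = 126.66 − 73.575 = 53.085 kPa.
Stress increase at mid-clay by the 2:1 spreading method:
Δσ = qBL/((B+z)(L+z)) = 156×5×9.3/((5+7.5)(9.3+7.5)) = 34.543 kPa
Final effective stress: σ'_f = 53.085 + 34.543 = 87.628 kPa.
σ'_f = 87.628 > σ'_p = 57.4 kPa, so the stress path crosses the preconsolidation pressure — recompression up to σ'_p, then virgin compression beyond:
S_c = H/(1+e₀)·[C_r·log₁₀(σ'_p/σ'_0) + C_c·log₁₀(σ'_f/σ'_p)]
    = 7.6/2.24 × [0.043×log₁₀(57.4/53.085) + 0.2×log₁₀(87.628/57.4)]
    = 3.3929 × [0.0014594 + 0.036746] = 0.1296 m

S_c ≈ 130 mm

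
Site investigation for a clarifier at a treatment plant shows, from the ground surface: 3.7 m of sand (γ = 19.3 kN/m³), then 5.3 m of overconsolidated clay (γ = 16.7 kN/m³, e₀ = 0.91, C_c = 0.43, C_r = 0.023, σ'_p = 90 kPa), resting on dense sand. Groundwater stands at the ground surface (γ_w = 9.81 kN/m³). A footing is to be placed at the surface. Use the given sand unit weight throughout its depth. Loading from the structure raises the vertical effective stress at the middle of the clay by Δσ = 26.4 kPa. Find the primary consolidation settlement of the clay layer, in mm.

S_c ≈ 11.1 mm

Mid-depth of clay below the ground surface: z = 3.7 + 5.3/2 = 6.35 m.
Total vertical stress at mid-clay: σ_v = 19.3×3.7 + 16.7×2.65 = 115.67 kPa.
Pore pressure: u = 9.81×(6.35 − 0) = 62.294 kPa.
Initial effective stress: σ'_0 = σ_v − u = 115.67 − 62.294 = 53.376 kPa.
Final effective stress: σ'_f = 53.376 + 26.4 = 79.776 kPa.
σ'_f = 79.776 ≤ σ'_p = 90 kPa, so the clay remains overconsolidated and only the recompression index applies:
S_c = C_r·H/(1+e₀)·log₁₀(σ'_f/σ'_0) = 0.023×5.3/1.91×log₁₀(79.776/53.376)
    = 0.063823 × 0.17453 = 0.01114 m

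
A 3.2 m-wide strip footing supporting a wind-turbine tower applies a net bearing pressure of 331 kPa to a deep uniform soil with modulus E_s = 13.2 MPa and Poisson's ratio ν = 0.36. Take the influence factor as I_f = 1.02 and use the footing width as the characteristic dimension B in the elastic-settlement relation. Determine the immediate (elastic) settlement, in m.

S_e ≈ 0.0712 m

Immediate (elastic) settlement: S_e = q·B·(1−ν²)/E_s · I_f.
E_s = 13.2 MPa = 13200 kPa.
S_e = 331 × 3.2 × (1 − 0.36²) / 13200 × 1.02
    = 331 × 3.2 × 0.8704 / 13200 × 1.02
    = 0.07124 m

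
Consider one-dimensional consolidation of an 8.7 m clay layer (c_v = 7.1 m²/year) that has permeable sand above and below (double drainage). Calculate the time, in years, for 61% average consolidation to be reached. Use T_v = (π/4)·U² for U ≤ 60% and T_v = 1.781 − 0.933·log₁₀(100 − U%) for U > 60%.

Drainage path length: H_d = H/2 = 4.35 m (double drainage).
U > 60%: T_v = 1.781 − 0.933·log₁₀(100 − 61) = 0.29654.
t = T_v·H_d²/c_v = 0.29654×4.35²/7.1 = 0.7903 years.

t ≈ 0.79 years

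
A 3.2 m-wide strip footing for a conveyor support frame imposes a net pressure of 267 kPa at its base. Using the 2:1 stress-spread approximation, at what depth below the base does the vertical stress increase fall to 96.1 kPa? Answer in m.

2:1 spreading — at depth z the loaded area has grown by z in each plan dimension:
qB/(B+z) = Δσ_z ⇒ z = qB/Δσ_z − B = 267×3.2/96.1 − 3.2 = 5.691 m

z ≈ 5.69 m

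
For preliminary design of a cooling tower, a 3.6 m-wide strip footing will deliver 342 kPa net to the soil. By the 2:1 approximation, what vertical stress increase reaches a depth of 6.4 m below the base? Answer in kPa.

By the 2:1 method the load spreads at 1 horizontal : 2 vertical, so at depth z the loaded area has grown by z in each plan dimension:
Δσ = qB/(B+z) = 342×3.6/(3.6+6.4) = 123.12 kPa

Δσ_z ≈ 123 kPa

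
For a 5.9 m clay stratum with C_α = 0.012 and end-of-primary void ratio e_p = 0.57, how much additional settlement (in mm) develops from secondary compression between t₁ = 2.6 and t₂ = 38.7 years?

Secondary compression: S_s = C_α·H/(1+e_p)·log₁₀(t₂/t₁)
S_s = 0.012×5.9/(1+0.57)×log₁₀(38.7/2.6)
    = 0.0451 × 1.173 = 0.05289 m

S_s ≈ 52.9 mm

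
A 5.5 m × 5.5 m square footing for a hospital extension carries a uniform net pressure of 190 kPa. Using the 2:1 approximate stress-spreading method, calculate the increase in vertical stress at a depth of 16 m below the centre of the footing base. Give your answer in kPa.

Δσ_z ≈ 12.4 kPa

By the 2:1 method the load spreads at 1 horizontal : 2 vertical, so at depth z the loaded area has grown by z in each plan dimension:
Δσ = qBL/((B+z)(L+z)) = 190×5.5×5.5/((5.5+16)(5.5+16)) = 12.434 kPa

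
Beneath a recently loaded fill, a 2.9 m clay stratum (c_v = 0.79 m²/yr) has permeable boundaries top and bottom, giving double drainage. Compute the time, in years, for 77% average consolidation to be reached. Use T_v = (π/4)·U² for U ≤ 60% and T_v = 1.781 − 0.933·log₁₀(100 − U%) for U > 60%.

t ≈ 1.36 years

Drainage path length: H_d = H/2 = 1.45 m (double drainage).
U > 60%: T_v = 1.781 − 0.933·log₁₀(100 − 77) = 0.51051.
t = T_v·H_d²/c_v = 0.51051×1.45²/0.79 = 1.359 years.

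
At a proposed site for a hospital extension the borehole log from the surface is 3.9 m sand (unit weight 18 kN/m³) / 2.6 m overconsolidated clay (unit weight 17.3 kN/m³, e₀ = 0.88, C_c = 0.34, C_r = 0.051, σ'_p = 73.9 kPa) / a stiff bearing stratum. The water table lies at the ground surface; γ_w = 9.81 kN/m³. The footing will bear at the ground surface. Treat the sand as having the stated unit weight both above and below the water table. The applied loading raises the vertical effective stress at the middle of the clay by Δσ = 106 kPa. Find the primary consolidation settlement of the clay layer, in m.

Mid-depth of clay below the ground surface: z = 3.9 + 2.6/2 = 5.2 m.
Total vertical stress at mid-clay: σ_v = 18×3.9 + 17.3×1.3 = 92.69 kPa.
Pore pressure: u = 9.81×(5.2 − 0) = 51.012 kPa.
Initial effective stress: σ'_0 = σ_v − u = 92.69 − 51.012 = 41.678 kPa.
Final effective stress: σ'_f = 41.678 + 106 = 147.68 kPa.
σ'_f = 147.68 > σ'_p = 73.9 kPa, so the stress path crosses the preconsolidation pressure — recompression up to σ'_p, then virgin compression beyond:
S_c = H/(1+e₀)·[C_r·log₁₀(σ'_p/σ'_0) + C_c·log₁₀(σ'_f/σ'_p)]
    = 2.6/1.88 × [0.051×log₁₀(73.9/41.678) + 0.34×log₁₀(147.68/73.9)]
    = 1.383 × [0.012686 + 0.10223] = 0.1589 m

S_c ≈ 0.159 m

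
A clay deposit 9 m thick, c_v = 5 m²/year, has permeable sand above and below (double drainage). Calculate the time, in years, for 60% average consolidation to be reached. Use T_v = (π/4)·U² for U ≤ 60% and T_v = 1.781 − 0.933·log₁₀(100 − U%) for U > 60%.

t ≈ 1.15 years

Drainage path length: H_d = H/2 = 4.5 m (double drainage).
U ≤ 60%: T_v = (π/4)·U² = (π/4)×0.6² = 0.28274.
t = T_v·H_d²/c_v = 0.28274×4.5²/5 = 1.145 years.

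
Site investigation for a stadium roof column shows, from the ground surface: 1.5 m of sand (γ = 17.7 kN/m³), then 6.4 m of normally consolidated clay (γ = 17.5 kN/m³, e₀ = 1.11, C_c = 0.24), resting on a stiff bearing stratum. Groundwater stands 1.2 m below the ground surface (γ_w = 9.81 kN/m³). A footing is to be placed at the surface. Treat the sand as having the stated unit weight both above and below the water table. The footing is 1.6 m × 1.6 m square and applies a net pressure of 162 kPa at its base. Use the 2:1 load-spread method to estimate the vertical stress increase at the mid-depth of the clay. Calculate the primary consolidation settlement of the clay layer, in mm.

Mid-depth of clay below the ground surface: z = 1.5 + 6.4/2 = 4.7 m.
Total vertical stress at mid-clay: σ_v = 17.7×1.5 + 17.5×3.2 = 82.55 kPa.
Pore pressure: u = 9.81×(4.7 − 1.2) = 34.335 kPa.
Initial effective stress: σ'_0 = σ_v − u = 82.55 − 34.335 = 48.215 kPa.
Stress increase at mid-clay by the 2:1 spreading method:
Δσ = qBL/((B+z)(L+z)) = 162×1.6×1.6/((1.6+4.7)(1.6+4.7)) = 10.449 kPa
Final effective stress: σ'_f = σ'_0 + Δσ = 48.215 + 10.449 = 58.664 kPa.
Normally consolidated clay, so the full stress increment lies on the virgin compression line:
S_c = C_c·H/(1+e₀)·log₁₀(σ'_f/σ'_0) = 0.24×6.4/(1+1.11)×log₁₀(58.664/48.215)
    = 0.72796 × 0.08519 = 0.06201 m

S_c ≈ 62 mm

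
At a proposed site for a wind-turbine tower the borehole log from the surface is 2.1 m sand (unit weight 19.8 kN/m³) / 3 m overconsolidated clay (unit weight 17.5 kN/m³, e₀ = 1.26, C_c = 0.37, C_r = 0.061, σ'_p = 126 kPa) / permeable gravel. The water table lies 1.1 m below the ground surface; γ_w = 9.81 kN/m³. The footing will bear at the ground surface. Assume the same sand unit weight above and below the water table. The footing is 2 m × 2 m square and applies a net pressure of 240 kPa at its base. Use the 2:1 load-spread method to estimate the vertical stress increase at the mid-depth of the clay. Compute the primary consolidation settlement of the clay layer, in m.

Mid-depth of clay below the ground surface: z = 2.1 + 3/2 = 3.6 m.
Total vertical stress at mid-clay: σ_v = 19.8×2.1 + 17.5×1.5 = 67.83 kPa.
Pore pressure: u = 9.81×(3.6 − 1.1) = 24.525 kPa.
Initial effective stress: σ'_0 = σ_v − u = 67.83 − 24.525 = 43.305 kPa.
Stress increase at mid-clay by the 2:1 spreading method:
Δσ = qBL/((B+z)(L+z)) = 240×2×2/((2+3.6)(2+3.6)) = 30.612 kPa
Final effective stress: σ'_f = 43.305 + 30.612 = 73.917 kPa.
σ'_f = 73.917 ≤ σ'_p = 126 kPa, so the clay remains overconsolidated and only the recompression index applies:
S_c = C_r·H/(1+e₀)·log₁₀(σ'_f/σ'_0) = 0.061×3/2.26×log₁₀(73.917/43.305)
    = 0.080971 × 0.23221 = 0.0188 m

S_c ≈ 0.0188 m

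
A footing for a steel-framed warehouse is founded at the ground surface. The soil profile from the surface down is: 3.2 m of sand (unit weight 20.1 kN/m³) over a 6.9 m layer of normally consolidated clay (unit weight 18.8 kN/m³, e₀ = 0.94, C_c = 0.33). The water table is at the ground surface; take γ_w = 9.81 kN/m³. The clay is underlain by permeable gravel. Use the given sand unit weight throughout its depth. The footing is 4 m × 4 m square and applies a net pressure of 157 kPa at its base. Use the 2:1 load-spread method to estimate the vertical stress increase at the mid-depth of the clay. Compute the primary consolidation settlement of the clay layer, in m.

Mid-depth of clay below the ground surface: z = 3.2 + 6.9/2 = 6.65 m.
Total vertical stress at mid-clay: σ_v = 20.1×3.2 + 18.8×3.45 = 129.18 kPa.
Pore pressure: u = 9.81×(6.65 − 0) = 65.237 kPa.
Initial effective stress: σ'_0 = σ_v − u = 129.18 − 65.237 = 63.943 kPa.
Stress increase at mid-clay by the 2:1 spreading method:
Δσ = qBL/((B+z)(L+z)) = 157×4×4/((4+6.65)(4+6.65)) = 22.147 kPa
Final effective stress: σ'_f = σ'_0 + Δσ = 63.943 + 22.147 = 86.09 kPa.
Normally consolidated clay, so the full stress increment lies on the virgin compression line:
S_c = C_c·H/(1+e₀)·log₁₀(σ'_f/σ'_0) = 0.33×6.9/(1+0.94)×log₁₀(86.09/63.943)
    = 1.1737 × 0.12916 = 0.1516 m

S_c ≈ 0.152 m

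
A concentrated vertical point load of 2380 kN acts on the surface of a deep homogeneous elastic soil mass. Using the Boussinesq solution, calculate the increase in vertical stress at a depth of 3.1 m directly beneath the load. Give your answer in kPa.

Δσ_z ≈ 118 kPa

Boussinesq vertical stress below a point load on an elastic half-space:
Δσ_z = 3P/(2πz²) · [1 + (r/z)²]^(−5/2)
r/z = 0/3.1 = 0; [1+(r/z)²]^(−5/2) = 1.
Δσ_z = 3×2380/(2π×3.1²) × 1 = 118.25 × 1 = 118.2 kPa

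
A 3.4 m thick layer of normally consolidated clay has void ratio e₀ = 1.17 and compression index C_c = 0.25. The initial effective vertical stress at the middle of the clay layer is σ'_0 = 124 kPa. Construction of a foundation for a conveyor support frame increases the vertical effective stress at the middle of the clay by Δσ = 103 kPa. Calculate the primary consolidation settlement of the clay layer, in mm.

Final effective stress: σ'_f = σ'_0 + Δσ = 124 + 103 = 227 kPa.
Normally consolidated clay, so the full stress increment lies on the virgin compression line:
S_c = C_c·H/(1+e₀)·log₁₀(σ'_f/σ'_0) = 0.25×3.4/(1+1.17)×log₁₀(227/124)
    = 0.39171 × 0.2626 = 0.1029 m

S_c ≈ 103 mm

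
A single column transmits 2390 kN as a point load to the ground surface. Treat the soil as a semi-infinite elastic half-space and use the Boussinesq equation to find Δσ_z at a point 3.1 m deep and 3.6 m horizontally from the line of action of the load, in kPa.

Boussinesq vertical stress below a point load on an elastic half-space:
Δσ_z = 3P/(2πz²) · [1 + (r/z)²]^(−5/2)
r/z = 3.6/3.1 = 1.1613; [1+(r/z)²]^(−5/2) = 0.1183.
Δσ_z = 3×2390/(2π×3.1²) × 0.1183 = 118.75 × 0.1183 = 14.05 kPa

Δσ_z ≈ 14 kPa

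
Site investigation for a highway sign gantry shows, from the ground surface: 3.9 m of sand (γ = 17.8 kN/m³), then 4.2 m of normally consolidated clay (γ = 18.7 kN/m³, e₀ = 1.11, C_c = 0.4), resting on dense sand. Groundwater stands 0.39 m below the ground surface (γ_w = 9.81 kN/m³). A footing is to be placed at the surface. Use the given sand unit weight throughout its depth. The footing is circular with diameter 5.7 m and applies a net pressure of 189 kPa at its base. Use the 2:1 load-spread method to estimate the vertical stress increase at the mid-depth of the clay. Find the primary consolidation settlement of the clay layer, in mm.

Mid-depth of clay below the ground surface: z = 3.9 + 4.2/2 = 6 m.
Total vertical stress at mid-clay: σ_v = 17.8×3.9 + 18.7×2.1 = 108.69 kPa.
Pore pressure: u = 9.81×(6 − 0.39) = 55.034 kPa.
Initial effective stress: σ'_0 = σ_v − u = 108.69 − 55.034 = 53.656 kPa.
Stress increase at mid-clay by the 2:1 spreading method:
Δσ ≈ qD²/(D+z)² = 189×5.7²/(5.7+6)² = 44.858 kPa
Final effective stress: σ'_f = σ'_0 + Δσ = 53.656 + 44.858 = 98.514 kPa.
Normally consolidated clay, so the full stress increment lies on the virgin compression line:
S_c = C_c·H/(1+e₀)·log₁₀(σ'_f/σ'_0) = 0.4×4.2/(1+1.11)×log₁₀(98.514/53.656)
    = 0.79621 × 0.26388 = 0.2101 m

S_c ≈ 210 mm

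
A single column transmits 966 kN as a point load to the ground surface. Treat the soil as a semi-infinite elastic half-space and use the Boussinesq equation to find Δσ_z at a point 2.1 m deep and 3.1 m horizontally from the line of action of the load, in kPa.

Δσ_z ≈ 5.8 kPa

Boussinesq vertical stress below a point load on an elastic half-space:
Δσ_z = 3P/(2πz²) · [1 + (r/z)²]^(−5/2)
r/z = 3.1/2.1 = 1.4762; [1+(r/z)²]^(−5/2) = 0.055491.
Δσ_z = 3×966/(2π×2.1²) × 0.055491 = 104.59 × 0.055491 = 5.804 kPa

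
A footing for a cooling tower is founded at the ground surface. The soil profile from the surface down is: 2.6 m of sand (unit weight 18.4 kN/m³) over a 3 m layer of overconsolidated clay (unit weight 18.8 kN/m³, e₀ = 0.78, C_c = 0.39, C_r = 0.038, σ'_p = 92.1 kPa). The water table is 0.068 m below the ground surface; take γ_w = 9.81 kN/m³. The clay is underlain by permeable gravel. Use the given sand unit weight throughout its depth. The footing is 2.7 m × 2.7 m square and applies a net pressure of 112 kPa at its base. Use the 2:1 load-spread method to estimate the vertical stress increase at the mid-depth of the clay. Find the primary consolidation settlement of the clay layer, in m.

S_c ≈ 0.011 m

Mid-depth of clay below the ground surface: z = 2.6 + 3/2 = 4.1 m.
Total vertical stress at mid-clay: σ_v = 18.4×2.6 + 18.8×1.5 = 76.04 kPa.
Pore pressure: u = 9.81×(4.1 − 0.068) = 39.554 kPa.
Initial effective stress: σ'_0 = σ_v − u = 76.04 − 39.554 = 36.486 kPa.
Stress increase at mid-clay by the 2:1 spreading method:
Δσ = qBL/((B+z)(L+z)) = 112×2.7×2.7/((2.7+4.1)(2.7+4.1)) = 17.657 kPa
Final effective stress: σ'_f = 36.486 + 17.657 = 54.143 kPa.
σ'_f = 54.143 ≤ σ'_p = 92.1 kPa, so the clay remains overconsolidated and only the recompression index applies:
S_c = C_r·H/(1+e₀)·log₁₀(σ'_f/σ'_0) = 0.038×3/1.78×log₁₀(54.143/36.486)
    = 0.064045 × 0.17142 = 0.01098 m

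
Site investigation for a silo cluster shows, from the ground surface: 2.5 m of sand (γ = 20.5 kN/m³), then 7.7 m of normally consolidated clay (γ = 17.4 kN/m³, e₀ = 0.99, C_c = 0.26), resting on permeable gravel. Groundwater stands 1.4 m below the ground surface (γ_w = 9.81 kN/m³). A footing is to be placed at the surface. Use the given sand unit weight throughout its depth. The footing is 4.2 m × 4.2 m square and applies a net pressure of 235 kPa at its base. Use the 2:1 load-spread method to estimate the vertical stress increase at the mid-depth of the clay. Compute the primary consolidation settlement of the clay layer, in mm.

Mid-depth of clay below the ground surface: z = 2.5 + 7.7/2 = 6.35 m.
Total vertical stress at mid-clay: σ_v = 20.5×2.5 + 17.4×3.85 = 118.24 kPa.
Pore pressure: u = 9.81×(6.35 − 1.4) = 48.56 kPa.
Initial effective stress: σ'_0 = σ_v − u = 118.24 − 48.56 = 69.68 kPa.
Stress increase at mid-clay by the 2:1 spreading method:
Δσ = qBL/((B+z)(L+z)) = 235×4.2×4.2/((4.2+6.35)(4.2+6.35)) = 37.244 kPa
Final effective stress: σ'_f = σ'_0 + Δσ = 69.68 + 37.244 = 106.92 kPa.
Normally consolidated clay, so the full stress increment lies on the virgin compression line:
S_c = C_c·H/(1+e₀)·log₁₀(σ'_f/σ'_0) = 0.26×7.7/(1+0.99)×log₁₀(106.92/69.68)
    = 1.006 × 0.18595 = 0.1871 m

S_c ≈ 187 mm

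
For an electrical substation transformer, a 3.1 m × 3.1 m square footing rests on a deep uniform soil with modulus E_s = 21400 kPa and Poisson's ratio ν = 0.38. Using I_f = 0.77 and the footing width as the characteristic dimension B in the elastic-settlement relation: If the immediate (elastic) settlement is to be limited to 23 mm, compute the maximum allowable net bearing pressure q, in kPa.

S_e = q·B·(1−ν²)/E_s · I_f  ⇒  q = S_e·E_s / (B·(1−ν²)·I_f).
q = 0.023 × 21400 / (3.1 × 0.8556 × 0.77) = 241 kPa

q ≈ 241 kPa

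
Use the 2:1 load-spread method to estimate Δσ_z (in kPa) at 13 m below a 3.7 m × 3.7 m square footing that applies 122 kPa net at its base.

By the 2:1 method the load spreads at 1 horizontal : 2 vertical, so at depth z the loaded area has grown by z in each plan dimension:
Δσ = qBL/((B+z)(L+z)) = 122×3.7×3.7/((3.7+13)(3.7+13)) = 5.9887 kPa

Δσ_z ≈ 5.99 kPa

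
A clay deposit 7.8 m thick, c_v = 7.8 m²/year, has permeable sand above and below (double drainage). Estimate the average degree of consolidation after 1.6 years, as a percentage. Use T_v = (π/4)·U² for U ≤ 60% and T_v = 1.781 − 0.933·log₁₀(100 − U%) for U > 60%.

Drainage path length: H_d = H/2 = 3.9 m (double drainage).
T_v = c_v·t/H_d² = 7.8×1.6/3.9² = 0.82051.
T_v = 0.82051 corresponds to the U > 60% branch:
U = 1 − 10^((1.781 − T_v)/0.933)/100 = 0.893

U ≈ 89.3 %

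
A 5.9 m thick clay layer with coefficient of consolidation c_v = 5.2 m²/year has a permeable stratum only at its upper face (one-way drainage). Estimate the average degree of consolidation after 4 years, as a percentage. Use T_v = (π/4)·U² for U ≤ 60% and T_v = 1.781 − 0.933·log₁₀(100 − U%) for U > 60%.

U ≈ 81.4 %

Drainage path length: H_d = H = 5.9 m (single drainage).
T_v = c_v·t/H_d² = 5.2×4/5.9² = 0.59753.
T_v = 0.59753 corresponds to the U > 60% branch:
U = 1 − 10^((1.781 − T_v)/0.933)/100 = 0.8145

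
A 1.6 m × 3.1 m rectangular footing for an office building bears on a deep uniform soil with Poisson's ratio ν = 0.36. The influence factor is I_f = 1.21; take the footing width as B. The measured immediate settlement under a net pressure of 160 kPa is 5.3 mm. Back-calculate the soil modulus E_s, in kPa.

E_s ≈ 50900 kPa

S_e = q·B·(1−ν²)/E_s · I_f  ⇒  E_s = q·B·(1−ν²)·I_f / S_e.
E_s = 160 × 1.6 × 0.8704 × 1.21 / 0.0053 = 50870 kPa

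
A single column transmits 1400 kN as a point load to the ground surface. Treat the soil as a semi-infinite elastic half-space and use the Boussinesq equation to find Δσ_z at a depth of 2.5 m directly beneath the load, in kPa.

Δσ_z ≈ 107 kPa

Boussinesq vertical stress below a point load on an elastic half-space:
Δσ_z = 3P/(2πz²) · [1 + (r/z)²]^(−5/2)
r/z = 0/2.5 = 0; [1+(r/z)²]^(−5/2) = 1.
Δσ_z = 3×1400/(2π×2.5²) × 1 = 106.95 × 1 = 107 kPa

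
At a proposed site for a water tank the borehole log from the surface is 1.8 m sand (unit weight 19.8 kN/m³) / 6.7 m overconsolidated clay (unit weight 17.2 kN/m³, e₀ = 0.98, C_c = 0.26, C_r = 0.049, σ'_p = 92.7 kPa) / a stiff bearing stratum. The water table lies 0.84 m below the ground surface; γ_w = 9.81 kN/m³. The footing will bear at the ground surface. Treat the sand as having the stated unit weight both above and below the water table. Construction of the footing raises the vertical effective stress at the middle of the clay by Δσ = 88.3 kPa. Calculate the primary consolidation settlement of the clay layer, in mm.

Mid-depth of clay below the ground surface: z = 1.8 + 6.7/2 = 5.15 m.
Total vertical stress at mid-clay: σ_v = 19.8×1.8 + 17.2×3.35 = 93.26 kPa.
Pore pressure: u = 9.81×(5.15 − 0.84) = 42.281 kPa.
Initial effective stress: σ'_0 = σ_v − u = 93.26 − 42.281 = 50.979 kPa.
Final effective stress: σ'_f = 50.979 + 88.3 = 139.28 kPa.
σ'_f = 139.28 > σ'_p = 92.7 kPa, so the stress path crosses the preconsolidation pressure — recompression up to σ'_p, then virgin compression beyond:
S_c = H/(1+e₀)·[C_r·log₁₀(σ'_p/σ'_0) + C_c·log₁₀(σ'_f/σ'_p)]
    = 6.7/1.98 × [0.049×log₁₀(92.7/50.979) + 0.26×log₁₀(139.28/92.7)]
    = 3.3838 × [0.012725 + 0.04597] = 0.1986 m

S_c ≈ 199 mm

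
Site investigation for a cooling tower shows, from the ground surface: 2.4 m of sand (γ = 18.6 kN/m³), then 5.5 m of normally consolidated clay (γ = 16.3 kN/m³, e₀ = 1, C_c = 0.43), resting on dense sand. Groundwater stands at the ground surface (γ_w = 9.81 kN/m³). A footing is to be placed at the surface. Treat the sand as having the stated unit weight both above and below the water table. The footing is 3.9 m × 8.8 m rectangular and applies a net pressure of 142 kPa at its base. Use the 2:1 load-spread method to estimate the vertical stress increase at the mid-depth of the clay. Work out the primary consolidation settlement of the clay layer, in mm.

S_c ≈ 354 mm

Mid-depth of clay below the ground surface: z = 2.4 + 5.5/2 = 5.15 m.
Total vertical stress at mid-clay: σ_v = 18.6×2.4 + 16.3×2.75 = 89.465 kPa.
Pore pressure: u = 9.81×(5.15 − 0) = 50.522 kPa.
Initial effective stress: σ'_0 = σ_v − u = 89.465 − 50.522 = 38.943 kPa.
Stress increase at mid-clay by the 2:1 spreading method:
Δσ = qBL/((B+z)(L+z)) = 142×3.9×8.8/((3.9+5.15)(8.8+5.15)) = 38.602 kPa
Final effective stress: σ'_f = σ'_0 + Δσ = 38.943 + 38.602 = 77.545 kPa.
Normally consolidated clay, so the full stress increment lies on the virgin compression line:
S_c = C_c·H/(1+e₀)·log₁₀(σ'_f/σ'_0) = 0.43×5.5/(1+1)×log₁₀(77.545/38.943)
    = 1.1825 × 0.29912 = 0.3537 m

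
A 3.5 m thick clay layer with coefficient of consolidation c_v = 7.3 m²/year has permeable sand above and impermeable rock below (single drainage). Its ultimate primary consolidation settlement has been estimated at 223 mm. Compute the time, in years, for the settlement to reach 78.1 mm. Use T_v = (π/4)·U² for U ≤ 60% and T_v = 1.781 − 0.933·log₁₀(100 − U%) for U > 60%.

Drainage path length: H_d = H = 3.5 m (single drainage).
U = S(t)/S_ult = 78.1/223 = 0.3502.
U ≤ 60%: T_v = (π/4)·U² = (π/4)×0.35022² = 0.096335.
t = T_v·H_d²/c_v = 0.096335×3.5²/7.3 = 0.1617 years.

t ≈ 0.162 years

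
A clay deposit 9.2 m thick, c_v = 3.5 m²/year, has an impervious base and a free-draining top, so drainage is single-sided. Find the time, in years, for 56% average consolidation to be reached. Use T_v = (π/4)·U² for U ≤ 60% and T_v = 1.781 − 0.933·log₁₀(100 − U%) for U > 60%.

t ≈ 5.96 years

Drainage path length: H_d = H = 9.2 m (single drainage).
U ≤ 60%: T_v = (π/4)·U² = (π/4)×0.56² = 0.2463.
t = T_v·H_d²/c_v = 0.2463×9.2²/3.5 = 5.956 years.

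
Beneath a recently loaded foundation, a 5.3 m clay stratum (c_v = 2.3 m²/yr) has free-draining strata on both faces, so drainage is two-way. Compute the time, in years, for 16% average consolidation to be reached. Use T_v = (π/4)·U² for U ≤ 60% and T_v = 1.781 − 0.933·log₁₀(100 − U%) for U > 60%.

t ≈ 0.0614 years

Drainage path length: H_d = H/2 = 2.65 m (double drainage).
U ≤ 60%: T_v = (π/4)·U² = (π/4)×0.16² = 0.020106.
t = T_v·H_d²/c_v = 0.020106×2.65²/2.3 = 0.06139 years.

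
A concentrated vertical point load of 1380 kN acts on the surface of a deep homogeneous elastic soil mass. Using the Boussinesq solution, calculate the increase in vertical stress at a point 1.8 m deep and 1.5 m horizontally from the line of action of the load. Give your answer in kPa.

Δσ_z ≈ 54.4 kPa

Boussinesq vertical stress below a point load on an elastic half-space:
Δσ_z = 3P/(2πz²) · [1 + (r/z)²]^(−5/2)
r/z = 1.5/1.8 = 0.83333; [1+(r/z)²]^(−5/2) = 0.26757.
Δσ_z = 3×1380/(2π×1.8²) × 0.26757 = 203.36 × 0.26757 = 54.41 kPa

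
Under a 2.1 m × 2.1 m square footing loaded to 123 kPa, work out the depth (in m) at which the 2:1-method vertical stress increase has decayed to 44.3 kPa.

z ≈ 1.4 m

2:1 spreading — at depth z the loaded area has grown by z in each plan dimension:
qB²/(B+z)² = Δσ_z ⇒ z = B(√(q/Δσ_z) − 1) = 2.1×(√(123/44.3) − 1) = 1.399 m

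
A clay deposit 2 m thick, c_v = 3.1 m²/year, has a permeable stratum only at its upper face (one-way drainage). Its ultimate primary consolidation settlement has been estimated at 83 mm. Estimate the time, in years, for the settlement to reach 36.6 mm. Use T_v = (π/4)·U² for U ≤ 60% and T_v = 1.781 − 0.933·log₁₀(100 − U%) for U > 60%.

Drainage path length: H_d = H = 2 m (single drainage).
U = S(t)/S_ult = 36.6/83 = 0.441.
U ≤ 60%: T_v = (π/4)·U² = (π/4)×0.44096² = 0.15272.
t = T_v·H_d²/c_v = 0.15272×2²/3.1 = 0.1971 years.

t ≈ 0.197 years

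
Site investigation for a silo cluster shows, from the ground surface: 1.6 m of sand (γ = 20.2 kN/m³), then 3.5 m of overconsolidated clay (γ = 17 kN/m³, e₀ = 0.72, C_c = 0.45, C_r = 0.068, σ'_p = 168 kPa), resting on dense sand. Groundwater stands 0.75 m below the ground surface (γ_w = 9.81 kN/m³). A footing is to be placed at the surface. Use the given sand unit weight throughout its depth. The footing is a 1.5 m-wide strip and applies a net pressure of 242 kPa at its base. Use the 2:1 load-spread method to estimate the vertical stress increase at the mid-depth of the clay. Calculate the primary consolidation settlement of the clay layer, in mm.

S_c ≈ 67 mm

Mid-depth of clay below the ground surface: z = 1.6 + 3.5/2 = 3.35 m.
Total vertical stress at mid-clay: σ_v = 20.2×1.6 + 17×1.75 = 62.07 kPa.
Pore pressure: u = 9.81×(3.35 − 0.75) = 25.506 kPa.
Initial effective stress: σ'_0 = σ_v − u = 62.07 − 25.506 = 36.564 kPa.
Stress increase at mid-clay by the 2:1 spreading method:
Δσ = qB/(B+z) = 242×1.5/(1.5+3.35) = 74.845 kPa
Final effective stress: σ'_f = 36.564 + 74.845 = 111.41 kPa.
σ'_f = 111.41 ≤ σ'_p = 168 kPa, so the clay remains overconsolidated and only the recompression index applies:
S_c = C_r·H/(1+e₀)·log₁₀(σ'_f/σ'_0) = 0.068×3.5/1.72×log₁₀(111.41/36.564)
    = 0.13837 × 0.48387 = 0.06695 m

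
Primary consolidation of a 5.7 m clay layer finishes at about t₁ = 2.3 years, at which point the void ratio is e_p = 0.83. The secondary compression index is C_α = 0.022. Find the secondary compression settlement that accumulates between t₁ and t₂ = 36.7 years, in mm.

Secondary compression: S_s = C_α·H/(1+e_p)·log₁₀(t₂/t₁)
S_s = 0.022×5.7/(1+0.83)×log₁₀(36.7/2.3)
    = 0.06852 × 1.203 = 0.08243 m

S_s ≈ 82.4 mm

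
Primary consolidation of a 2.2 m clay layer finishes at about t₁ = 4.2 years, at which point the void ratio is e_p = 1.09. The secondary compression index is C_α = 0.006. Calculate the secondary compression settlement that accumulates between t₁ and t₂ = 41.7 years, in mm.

S_s ≈ 6.3 mm

Secondary compression: S_s = C_α·H/(1+e_p)·log₁₀(t₂/t₁)
S_s = 0.006×2.2/(1+1.09)×log₁₀(41.7/4.2)
    = 0.006316 × 0.9969 = 0.006296 m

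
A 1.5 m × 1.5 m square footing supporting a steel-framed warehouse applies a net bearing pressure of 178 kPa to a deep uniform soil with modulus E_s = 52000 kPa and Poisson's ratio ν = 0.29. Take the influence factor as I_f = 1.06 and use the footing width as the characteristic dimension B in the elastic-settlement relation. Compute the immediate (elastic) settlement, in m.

Immediate (elastic) settlement: S_e = q·B·(1−ν²)/E_s · I_f.
S_e = 178 × 1.5 × (1 − 0.29²) / 52000 × 1.06
    = 178 × 1.5 × 0.9159 / 52000 × 1.06
    = 0.004985 m

S_e ≈ 0.00498 m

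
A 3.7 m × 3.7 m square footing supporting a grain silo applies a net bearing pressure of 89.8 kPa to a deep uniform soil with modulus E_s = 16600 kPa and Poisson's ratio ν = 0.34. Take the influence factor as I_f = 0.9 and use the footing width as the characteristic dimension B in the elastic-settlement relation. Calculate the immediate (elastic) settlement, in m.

Immediate (elastic) settlement: S_e = q·B·(1−ν²)/E_s · I_f.
S_e = 89.8 × 3.7 × (1 − 0.34²) / 16600 × 0.9
    = 89.8 × 3.7 × 0.8844 / 16600 × 0.9
    = 0.01593 m

S_e ≈ 0.0159 m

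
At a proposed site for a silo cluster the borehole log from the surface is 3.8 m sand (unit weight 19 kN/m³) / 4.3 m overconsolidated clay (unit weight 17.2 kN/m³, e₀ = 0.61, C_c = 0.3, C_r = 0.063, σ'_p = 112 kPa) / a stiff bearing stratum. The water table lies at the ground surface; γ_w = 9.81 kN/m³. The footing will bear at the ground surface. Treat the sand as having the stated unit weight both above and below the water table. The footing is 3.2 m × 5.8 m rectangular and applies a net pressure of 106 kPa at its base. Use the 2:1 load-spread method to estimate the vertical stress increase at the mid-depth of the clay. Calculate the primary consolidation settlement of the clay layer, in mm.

Mid-depth of clay below the ground surface: z = 3.8 + 4.3/2 = 5.95 m.
Total vertical stress at mid-clay: σ_v = 19×3.8 + 17.2×2.15 = 109.18 kPa.
Pore pressure: u = 9.81×(5.95 − 0) = 58.37 kPa.
Initial effective stress: σ'_0 = σ_v − u = 109.18 − 58.37 = 50.81 kPa.
Stress increase at mid-clay by the 2:1 spreading method:
Δσ = qBL/((B+z)(L+z)) = 106×3.2×5.8/((3.2+5.95)(5.8+5.95)) = 18.299 kPa
Final effective stress: σ'_f = 50.81 + 18.299 = 69.109 kPa.
σ'_f = 69.109 ≤ σ'_p = 112 kPa, so the clay remains overconsolidated and only the recompression index applies:
S_c = C_r·H/(1+e₀)·log₁₀(σ'_f/σ'_0) = 0.063×4.3/1.61×log₁₀(69.109/50.81)
    = 0.16826 × 0.13359 = 0.02248 m

S_c ≈ 22.5 mm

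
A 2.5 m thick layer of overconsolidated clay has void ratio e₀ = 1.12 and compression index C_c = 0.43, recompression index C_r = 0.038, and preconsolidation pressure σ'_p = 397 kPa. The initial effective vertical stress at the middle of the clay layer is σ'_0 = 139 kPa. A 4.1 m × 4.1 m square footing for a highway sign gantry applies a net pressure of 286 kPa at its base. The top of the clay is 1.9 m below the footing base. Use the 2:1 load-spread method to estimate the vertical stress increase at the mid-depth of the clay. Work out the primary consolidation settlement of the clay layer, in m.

S_c ≈ 0.00984 m

Mid-depth of clay below the footing base: z = 1.9 + 2.5/2 = 3.15 m.
Stress increase at mid-clay by the 2:1 spreading method:
Δσ = qBL/((B+z)(L+z)) = 286×4.1×4.1/((4.1+3.15)(4.1+3.15)) = 91.466 kPa
Final effective stress: σ'_f = 139 + 91.466 = 230.47 kPa.
σ'_f = 230.47 ≤ σ'_p = 397 kPa, so the clay remains overconsolidated and only the recompression index applies:
S_c = C_r·H/(1+e₀)·log₁₀(σ'_f/σ'_0) = 0.038×2.5/2.12×log₁₀(230.47/139)
    = 0.04481 × 0.2196 = 0.00984 m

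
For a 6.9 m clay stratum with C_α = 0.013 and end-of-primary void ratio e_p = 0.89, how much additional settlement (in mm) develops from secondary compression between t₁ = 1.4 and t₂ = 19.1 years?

Secondary compression: S_s = C_α·H/(1+e_p)·log₁₀(t₂/t₁)
S_s = 0.013×6.9/(1+0.89)×log₁₀(19.1/1.4)
    = 0.04746 × 1.135 = 0.05386 m

S_s ≈ 53.9 mm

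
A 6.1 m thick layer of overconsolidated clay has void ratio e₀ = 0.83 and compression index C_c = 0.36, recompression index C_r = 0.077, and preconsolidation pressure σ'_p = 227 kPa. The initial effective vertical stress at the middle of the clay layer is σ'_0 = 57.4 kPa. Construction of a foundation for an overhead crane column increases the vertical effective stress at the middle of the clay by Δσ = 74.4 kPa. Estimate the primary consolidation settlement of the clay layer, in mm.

S_c ≈ 92.7 mm

Final effective stress: σ'_f = 57.4 + 74.4 = 131.8 kPa.
σ'_f = 131.8 ≤ σ'_p = 227 kPa, so the clay remains overconsolidated and only the recompression index applies:
S_c = C_r·H/(1+e₀)·log₁₀(σ'_f/σ'_0) = 0.077×6.1/1.83×log₁₀(131.8/57.4)
    = 0.25666 × 0.361 = 0.09266 m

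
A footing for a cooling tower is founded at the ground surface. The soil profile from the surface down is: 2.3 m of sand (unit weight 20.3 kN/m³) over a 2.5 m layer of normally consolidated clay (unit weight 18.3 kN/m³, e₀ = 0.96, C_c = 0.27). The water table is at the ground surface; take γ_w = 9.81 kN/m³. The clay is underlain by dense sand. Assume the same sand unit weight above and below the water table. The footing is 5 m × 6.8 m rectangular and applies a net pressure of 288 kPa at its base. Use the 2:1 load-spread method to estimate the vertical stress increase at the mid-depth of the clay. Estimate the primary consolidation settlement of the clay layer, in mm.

S_c ≈ 214 mm

Mid-depth of clay below the ground surface: z = 2.3 + 2.5/2 = 3.55 m.
Total vertical stress at mid-clay: σ_v = 20.3×2.3 + 18.3×1.25 = 69.565 kPa.
Pore pressure: u = 9.81×(3.55 − 0) = 34.825 kPa.
Initial effective stress: σ'_0 = σ_v − u = 69.565 − 34.825 = 34.74 kPa.
Stress increase at mid-clay by the 2:1 spreading method:
Δσ = qBL/((B+z)(L+z)) = 288×5×6.8/((5+3.55)(6.8+3.55)) = 110.65 kPa
Final effective stress: σ'_f = σ'_0 + Δσ = 34.74 + 110.65 = 145.39 kPa.
Normally consolidated clay, so the full stress increment lies on the virgin compression line:
S_c = C_c·H/(1+e₀)·log₁₀(σ'_f/σ'_0) = 0.27×2.5/(1+0.96)×log₁₀(145.39/34.74)
    = 0.34439 × 0.6217 = 0.2141 m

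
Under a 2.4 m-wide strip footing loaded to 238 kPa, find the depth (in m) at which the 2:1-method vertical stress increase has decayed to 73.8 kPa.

2:1 spreading — at depth z the loaded area has grown by z in each plan dimension:
qB/(B+z) = Δσ_z ⇒ z = qB/Δσ_z − B = 238×2.4/73.8 − 2.4 = 5.34 m

z ≈ 5.34 m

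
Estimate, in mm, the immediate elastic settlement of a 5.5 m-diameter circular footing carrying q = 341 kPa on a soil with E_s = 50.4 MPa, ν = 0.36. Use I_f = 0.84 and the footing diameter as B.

Immediate (elastic) settlement: S_e = q·B·(1−ν²)/E_s · I_f.
E_s = 50.4 MPa = 50400 kPa.
S_e = 341 × 5.5 × (1 − 0.36²) / 50400 × 0.84
    = 341 × 5.5 × 0.8704 / 50400 × 0.84
    = 0.02721 m = 27.21 mm

S_e ≈ 27.2 mm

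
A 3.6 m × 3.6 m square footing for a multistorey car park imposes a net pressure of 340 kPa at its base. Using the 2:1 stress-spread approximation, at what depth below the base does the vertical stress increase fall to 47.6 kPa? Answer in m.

2:1 spreading — at depth z the loaded area has grown by z in each plan dimension:
qB²/(B+z)² = Δσ_z ⇒ z = B(√(q/Δσ_z) − 1) = 3.6×(√(340/47.6) − 1) = 6.021 m

z ≈ 6.02 m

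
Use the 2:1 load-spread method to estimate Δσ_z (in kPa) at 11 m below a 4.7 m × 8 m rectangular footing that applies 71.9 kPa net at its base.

By the 2:1 method the load spreads at 1 horizontal : 2 vertical, so at depth z the loaded area has grown by z in each plan dimension:
Δσ = qBL/((B+z)(L+z)) = 71.9×4.7×8/((4.7+11)(8+11)) = 9.0628 kPa

Δσ_z ≈ 9.06 kPa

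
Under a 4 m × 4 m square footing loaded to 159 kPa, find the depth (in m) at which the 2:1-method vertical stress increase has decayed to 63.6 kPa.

2:1 spreading — at depth z the loaded area has grown by z in each plan dimension:
qB²/(B+z)² = Δσ_z ⇒ z = B(√(q/Δσ_z) − 1) = 4×(√(159/63.6) − 1) = 2.325 m

z ≈ 2.32 m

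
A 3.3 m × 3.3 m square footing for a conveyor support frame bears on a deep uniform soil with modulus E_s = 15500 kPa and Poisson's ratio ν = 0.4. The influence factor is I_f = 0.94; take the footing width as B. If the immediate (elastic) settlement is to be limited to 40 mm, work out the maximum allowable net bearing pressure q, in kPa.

q ≈ 238 kPa

S_e = q·B·(1−ν²)/E_s · I_f  ⇒  q = S_e·E_s / (B·(1−ν²)·I_f).
q = 0.04 × 15500 / (3.3 × 0.84 × 0.94) = 237.9 kPa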